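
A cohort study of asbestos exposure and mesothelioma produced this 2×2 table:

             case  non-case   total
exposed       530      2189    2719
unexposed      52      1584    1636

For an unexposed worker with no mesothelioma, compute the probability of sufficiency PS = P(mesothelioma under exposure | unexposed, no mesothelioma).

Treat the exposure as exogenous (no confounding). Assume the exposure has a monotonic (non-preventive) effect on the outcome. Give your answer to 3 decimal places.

p₁ = P(outcome | exposed) = 530/2719 = 0.19492
p₀ = P(outcome | unexposed) = 52/1636 = 0.031785
Under exogeneity and monotonicity, PS = (p₁ − p₀)/(1 − p₀).
PS = (0.19492 − 0.031785) / 0.96822 ≈ 0.1685

PS ≈ 0.168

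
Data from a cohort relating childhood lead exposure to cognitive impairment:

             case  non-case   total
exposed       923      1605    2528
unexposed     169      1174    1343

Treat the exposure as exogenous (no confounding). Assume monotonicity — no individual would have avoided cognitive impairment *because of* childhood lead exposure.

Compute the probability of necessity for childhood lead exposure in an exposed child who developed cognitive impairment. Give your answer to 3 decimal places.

p₁ = P(outcome | exposed) = 923/2528 = 0.36511
p₀ = P(outcome | unexposed) = 169/1343 = 0.12584
Under exogeneity and monotonicity, PN = (p₁ − p₀) / p₁.
PN = (0.36511 − 0.12584) / 0.36511 = 0.23927 / 0.36511 ≈ 0.6553

PN ≈ 0.655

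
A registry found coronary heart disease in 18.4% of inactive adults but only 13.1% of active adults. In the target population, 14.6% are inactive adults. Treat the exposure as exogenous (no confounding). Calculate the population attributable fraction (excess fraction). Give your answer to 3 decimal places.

PAF ≈ 0.056

p₁ = 0.184, p₀ = 0.131.
Overall risk P(Y=1) = π·p₁ + (1−π)·p₀ = 0.146×0.184 + 0.854×0.131 = 0.13874.
Under exogeneity, PAF = [P(Y=1) − p₀] / P(Y=1).
PAF = (0.13874 − 0.131) / 0.13874 ≈ 0.0558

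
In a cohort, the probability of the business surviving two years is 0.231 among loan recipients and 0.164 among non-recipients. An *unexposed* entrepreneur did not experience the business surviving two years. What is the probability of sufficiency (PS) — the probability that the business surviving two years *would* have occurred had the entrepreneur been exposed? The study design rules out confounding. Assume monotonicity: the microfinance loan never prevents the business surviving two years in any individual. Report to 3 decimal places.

Let p₁ = 0.231, p₀ = 0.164.
Under exogeneity and monotonicity, PS = (p₁ − p₀) / (1 − p₀).
PS = (0.231 − 0.164) / (1 − 0.164) = 0.067 / 0.836 ≈ 0.0801

PS ≈ 0.080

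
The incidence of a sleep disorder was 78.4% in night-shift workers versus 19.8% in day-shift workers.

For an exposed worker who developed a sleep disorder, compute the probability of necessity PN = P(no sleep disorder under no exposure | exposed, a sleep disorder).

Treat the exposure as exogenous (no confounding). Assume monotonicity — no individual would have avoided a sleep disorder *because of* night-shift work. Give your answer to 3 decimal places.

PN ≈ 0.747

p₁ = 0.784, p₀ = 0.198.
Under exogeneity and monotonicity, PN = (p₁ − p₀) / p₁.
PN = (0.784 − 0.198) / 0.784 = 0.586 / 0.784 ≈ 0.7474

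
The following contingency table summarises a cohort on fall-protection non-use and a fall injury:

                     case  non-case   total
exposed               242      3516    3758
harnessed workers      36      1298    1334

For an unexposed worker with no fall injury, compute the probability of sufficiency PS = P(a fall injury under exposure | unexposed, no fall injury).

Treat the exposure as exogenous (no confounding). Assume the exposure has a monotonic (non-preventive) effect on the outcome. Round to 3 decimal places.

PS ≈ 0.038

p₁ = P(outcome | exposed) = 242/3758 = 0.064396
p₀ = P(outcome | unexposed) = 36/1334 = 0.026987
Under exogeneity and monotonicity, PS = (p₁ − p₀) / (1 − p₀).
PS = (0.064396 − 0.026987) / (1 − 0.026987) = 0.037409 / 0.97301 ≈ 0.0384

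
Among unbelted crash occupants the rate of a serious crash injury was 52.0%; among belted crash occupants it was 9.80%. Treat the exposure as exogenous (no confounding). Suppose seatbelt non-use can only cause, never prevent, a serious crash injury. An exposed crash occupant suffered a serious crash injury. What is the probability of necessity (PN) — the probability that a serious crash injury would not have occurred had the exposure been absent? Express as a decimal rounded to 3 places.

PN ≈ 0.812

p₁ = 0.52, p₀ = 0.098.
Under exogeneity and monotonicity, PN = (p₁ − p₀) / p₁.
PN = (0.52 − 0.098) / 0.52 = 0.422 / 0.52 ≈ 0.8115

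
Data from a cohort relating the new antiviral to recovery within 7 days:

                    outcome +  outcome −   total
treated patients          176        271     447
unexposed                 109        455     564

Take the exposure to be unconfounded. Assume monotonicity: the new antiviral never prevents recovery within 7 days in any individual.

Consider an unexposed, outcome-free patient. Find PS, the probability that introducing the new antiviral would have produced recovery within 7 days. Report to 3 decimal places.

p₁ = P(outcome | exposed) = 176/447 = 0.39374
p₀ = P(outcome | unexposed) = 109/564 = 0.19326
Under exogeneity and monotonicity, PS = (p₁ − p₀)/(1 − p₀).
PS = (0.39374 − 0.19326) / 0.80674 ≈ 0.2485

PS ≈ 0.248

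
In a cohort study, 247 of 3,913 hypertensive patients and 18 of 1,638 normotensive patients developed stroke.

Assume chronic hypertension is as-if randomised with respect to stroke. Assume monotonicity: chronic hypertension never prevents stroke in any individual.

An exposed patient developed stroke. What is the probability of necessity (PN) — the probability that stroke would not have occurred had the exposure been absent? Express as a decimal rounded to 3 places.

PN ≈ 0.826

p₁ = P(outcome | exposed) = 247/3913 = 0.063123
p₀ = P(outcome | unexposed) = 18/1638 = 0.010989
Under exogeneity and monotonicity, PN = (p₁ − p₀) / p₁.
PN = (0.063123 − 0.010989) / 0.063123 = 0.052134 / 0.063123 ≈ 0.8259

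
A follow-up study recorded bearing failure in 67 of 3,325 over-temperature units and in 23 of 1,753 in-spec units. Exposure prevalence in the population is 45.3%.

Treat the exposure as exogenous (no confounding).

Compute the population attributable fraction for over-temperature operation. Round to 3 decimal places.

PAF ≈ 0.195

p₁ = P(outcome | exposed) = 67/3325 = 0.02015
p₀ = P(outcome | unexposed) = 23/1753 = 0.01312
Overall risk P(Y=1) = π·p₁ + (1−π)·p₀ = 0.453×0.02015 + 0.547×0.01312 = 0.016305.
Under exogeneity, PAF = [P(Y=1) − p₀] / P(Y=1).
PAF = (0.016305 − 0.01312) / 0.016305 ≈ 0.1953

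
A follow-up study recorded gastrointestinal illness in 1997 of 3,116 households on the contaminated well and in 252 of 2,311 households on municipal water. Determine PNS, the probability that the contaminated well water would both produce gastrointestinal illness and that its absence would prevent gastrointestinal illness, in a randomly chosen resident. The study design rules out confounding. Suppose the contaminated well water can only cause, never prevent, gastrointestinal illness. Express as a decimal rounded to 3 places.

p₁ = P(outcome | exposed) = 1997/3116 = 0.64089
p₀ = P(outcome | unexposed) = 252/2311 = 0.10904
Under exogeneity and monotonicity, PNS = p₁ − p₀.
PNS = 0.64089 − 0.10904 = 0.53184

PNS ≈ 0.532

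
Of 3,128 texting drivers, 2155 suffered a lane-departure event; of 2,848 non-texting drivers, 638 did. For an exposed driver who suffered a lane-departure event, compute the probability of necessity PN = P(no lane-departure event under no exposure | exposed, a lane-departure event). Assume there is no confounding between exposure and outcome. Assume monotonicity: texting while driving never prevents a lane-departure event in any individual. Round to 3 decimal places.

p₁ = P(outcome | exposed) = 2155/3128 = 0.68894
p₀ = P(outcome | unexposed) = 638/2848 = 0.22402
Under exogeneity and monotonicity, PN = (p₁ − p₀) / p₁.
PN = (0.68894 − 0.22402) / 0.68894 = 0.46492 / 0.68894 ≈ 0.6748

PN ≈ 0.675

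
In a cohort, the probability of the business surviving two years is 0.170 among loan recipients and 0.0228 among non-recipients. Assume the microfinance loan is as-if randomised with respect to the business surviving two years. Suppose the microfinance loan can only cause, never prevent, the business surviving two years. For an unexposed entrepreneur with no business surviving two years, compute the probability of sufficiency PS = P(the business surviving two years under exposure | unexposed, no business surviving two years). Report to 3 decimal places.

Let p₁ = 0.17, p₀ = 0.0228.
Under exogeneity and monotonicity, PS = (p₁ − p₀) / (1 − p₀).
PS = (0.17 − 0.0228) / (1 − 0.0228) = 0.1472 / 0.9772 ≈ 0.1506

PS ≈ 0.151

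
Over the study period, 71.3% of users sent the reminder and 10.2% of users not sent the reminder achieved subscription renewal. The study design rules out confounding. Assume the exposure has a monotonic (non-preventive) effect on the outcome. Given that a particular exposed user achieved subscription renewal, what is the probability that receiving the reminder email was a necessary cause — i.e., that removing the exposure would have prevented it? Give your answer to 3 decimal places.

p₁ = 0.713, p₀ = 0.102.
Under exogeneity and monotonicity, PN = (p₁ − p₀) / p₁.
PN = (0.713 − 0.102) / 0.713 = 0.611 / 0.713 ≈ 0.8569

PN ≈ 0.857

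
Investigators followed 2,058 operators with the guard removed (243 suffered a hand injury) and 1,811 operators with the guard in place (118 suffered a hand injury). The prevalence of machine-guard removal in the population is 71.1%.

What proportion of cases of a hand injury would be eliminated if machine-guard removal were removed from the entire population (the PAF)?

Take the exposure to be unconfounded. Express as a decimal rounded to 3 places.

p₁ = P(outcome | exposed) = 243/2058 = 0.11808
p₀ = P(outcome | unexposed) = 118/1811 = 0.065157
Overall risk P(Y=1) = π·p₁ + (1−π)·p₀ = 0.711×0.11808 + 0.289×0.065157 = 0.10278.
Under exogeneity, PAF = [P(Y=1) − p₀] / P(Y=1).
PAF = (0.10278 − 0.065157) / 0.10278 ≈ 0.3661

PAF ≈ 0.366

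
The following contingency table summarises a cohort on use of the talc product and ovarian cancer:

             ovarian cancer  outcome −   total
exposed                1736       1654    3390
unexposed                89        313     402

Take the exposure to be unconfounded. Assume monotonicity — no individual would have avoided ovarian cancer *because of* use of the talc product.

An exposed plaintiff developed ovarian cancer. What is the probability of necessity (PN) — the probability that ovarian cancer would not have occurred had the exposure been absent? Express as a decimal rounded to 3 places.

PN ≈ 0.568

p₁ = P(outcome | exposed) = 1736/3390 = 0.51209
p₀ = P(outcome | unexposed) = 89/402 = 0.22139
Under exogeneity and monotonicity, PN = (p₁ − p₀) / p₁.
PN = (0.51209 − 0.22139) / 0.51209 = 0.2907 / 0.51209 ≈ 0.5677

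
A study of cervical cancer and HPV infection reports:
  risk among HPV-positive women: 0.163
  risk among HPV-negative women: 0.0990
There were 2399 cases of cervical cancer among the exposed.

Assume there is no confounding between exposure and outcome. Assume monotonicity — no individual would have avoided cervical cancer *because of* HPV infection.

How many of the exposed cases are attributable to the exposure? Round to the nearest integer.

Let p₁ = 0.163, p₀ = 0.099.
PN = (p₁ − p₀)/p₁ = (0.163 − 0.099) / 0.163 ≈ 0.39264.
Attributable cases ≈ PN × (exposed cases) = 0.39264 × 2399 ≈ 941.94.

about 942 cases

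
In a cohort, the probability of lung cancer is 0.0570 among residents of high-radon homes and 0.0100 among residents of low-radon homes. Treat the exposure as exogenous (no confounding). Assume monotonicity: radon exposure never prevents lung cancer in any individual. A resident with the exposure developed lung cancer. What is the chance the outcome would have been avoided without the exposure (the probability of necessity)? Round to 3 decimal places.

PN ≈ 0.825

Let p₁ = 0.057, p₀ = 0.01.
Under exogeneity and monotonicity, PN = (p₁ − p₀) / p₁.
PN = (0.057 − 0.01) / 0.057 = 0.047 / 0.057 ≈ 0.8246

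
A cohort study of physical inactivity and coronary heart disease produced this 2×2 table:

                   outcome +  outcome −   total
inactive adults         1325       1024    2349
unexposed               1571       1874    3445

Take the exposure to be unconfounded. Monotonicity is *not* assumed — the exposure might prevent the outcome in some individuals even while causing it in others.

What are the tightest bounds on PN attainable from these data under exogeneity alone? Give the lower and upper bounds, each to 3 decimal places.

0.192 ≤ PN ≤ 0.964

p₁ = P(outcome | exposed) = 1325/2349 = 0.56407
p₀ = P(outcome | unexposed) = 1571/3445 = 0.45602
Under exogeneity alone the bounds on PN are max{0,(p₁−p₀)/p₁} ≤ PN ≤ min{1,(1−p₀)/p₁}.
  lower = (p₁ − p₀)/p₁ = 0.10805 / 0.56407 ≈ 0.1915
  upper = min{1, (1 − p₀)/p₁} = 0.54398 / 0.56407 ≈ 0.9644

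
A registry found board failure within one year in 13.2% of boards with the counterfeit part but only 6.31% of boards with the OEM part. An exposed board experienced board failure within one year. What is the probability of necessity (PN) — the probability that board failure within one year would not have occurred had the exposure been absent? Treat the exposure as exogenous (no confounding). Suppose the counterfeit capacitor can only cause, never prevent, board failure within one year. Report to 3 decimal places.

PN ≈ 0.522

p₁ = 0.132, p₀ = 0.0631.
Under exogeneity and monotonicity, PN = (p₁ − p₀) / p₁.
PN = (0.132 − 0.0631) / 0.132 = 0.0689 / 0.132 ≈ 0.5220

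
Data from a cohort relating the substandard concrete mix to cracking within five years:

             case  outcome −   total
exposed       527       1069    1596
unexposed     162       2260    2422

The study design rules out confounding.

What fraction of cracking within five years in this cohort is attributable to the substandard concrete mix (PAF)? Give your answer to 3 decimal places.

PAF ≈ 0.610

p₁ = P(outcome | exposed) = 527/1596 = 0.3302
p₀ = P(outcome | unexposed) = 162/2422 = 0.066887
Exposure prevalence π = 1596/4018 = 0.39721; overall risk P(Y=1) = 0.17148.
Under exogeneity, PAF = [P(Y=1) − p₀]/P(Y=1).
PAF = (0.17148 − 0.066887) / 0.17148 ≈ 0.6099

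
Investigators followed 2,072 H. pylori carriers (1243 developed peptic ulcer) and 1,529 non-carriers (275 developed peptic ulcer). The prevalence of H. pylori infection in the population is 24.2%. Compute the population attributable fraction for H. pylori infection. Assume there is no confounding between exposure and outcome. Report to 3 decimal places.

PAF ≈ 0.361

p₁ = P(outcome | exposed) = 1243/2072 = 0.5999
p₀ = P(outcome | unexposed) = 275/1529 = 0.17986
Overall risk P(Y=1) = π·p₁ + (1−π)·p₀ = 0.242×0.5999 + 0.758×0.17986 = 0.28151.
Under exogeneity, PAF = [P(Y=1) − p₀] / P(Y=1).
PAF = (0.28151 − 0.17986) / 0.28151 ≈ 0.3611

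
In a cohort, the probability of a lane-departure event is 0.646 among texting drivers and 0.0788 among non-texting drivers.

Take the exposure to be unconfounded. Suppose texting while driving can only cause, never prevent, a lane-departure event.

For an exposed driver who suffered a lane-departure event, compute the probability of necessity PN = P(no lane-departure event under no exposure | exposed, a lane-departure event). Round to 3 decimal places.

PN ≈ 0.878

Let p₁ = 0.646, p₀ = 0.0788.
Under exogeneity and monotonicity, PN = (p₁ − p₀) / p₁.
PN = (0.646 − 0.0788) / 0.646 = 0.5672 / 0.646 ≈ 0.8780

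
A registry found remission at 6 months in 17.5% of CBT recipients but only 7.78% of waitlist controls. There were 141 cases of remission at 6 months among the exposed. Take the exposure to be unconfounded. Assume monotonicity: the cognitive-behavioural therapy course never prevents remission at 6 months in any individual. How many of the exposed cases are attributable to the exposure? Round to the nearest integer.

about 78 cases

p₁ = 0.175, p₀ = 0.0778.
PN = (p₁ − p₀)/p₁ = (0.175 − 0.0778) / 0.175 ≈ 0.55543.
Attributable cases ≈ PN × (exposed cases) = 0.55543 × 141 ≈ 78.32.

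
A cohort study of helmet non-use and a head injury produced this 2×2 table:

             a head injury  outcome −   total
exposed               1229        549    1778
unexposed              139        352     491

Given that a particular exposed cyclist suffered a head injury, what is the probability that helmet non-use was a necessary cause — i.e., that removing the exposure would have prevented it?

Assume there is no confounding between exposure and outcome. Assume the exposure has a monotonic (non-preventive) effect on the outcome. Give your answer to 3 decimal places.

PN ≈ 0.590

p₁ = P(outcome | exposed) = 1229/1778 = 0.69123
p₀ = P(outcome | unexposed) = 139/491 = 0.2831
Under exogeneity and monotonicity, PN = (p₁ − p₀)/p₁.
PN = (0.69123 − 0.2831) / 0.69123 ≈ 0.5904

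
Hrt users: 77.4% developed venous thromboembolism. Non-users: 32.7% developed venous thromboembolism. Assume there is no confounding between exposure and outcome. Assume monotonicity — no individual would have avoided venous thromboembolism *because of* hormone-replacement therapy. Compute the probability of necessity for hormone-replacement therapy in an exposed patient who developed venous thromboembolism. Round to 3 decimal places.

p₁ = 0.774, p₀ = 0.327.
Under exogeneity and monotonicity, PN = (p₁ − p₀) / p₁.
PN = (0.774 − 0.327) / 0.774 = 0.447 / 0.774 ≈ 0.5775

PN ≈ 0.578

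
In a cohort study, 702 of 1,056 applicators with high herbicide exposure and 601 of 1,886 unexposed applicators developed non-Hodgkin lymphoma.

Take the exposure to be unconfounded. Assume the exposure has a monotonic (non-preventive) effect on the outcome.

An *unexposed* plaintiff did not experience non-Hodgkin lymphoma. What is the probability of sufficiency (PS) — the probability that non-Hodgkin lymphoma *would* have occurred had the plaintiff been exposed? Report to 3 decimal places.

p₁ = P(outcome | exposed) = 702/1056 = 0.66477
p₀ = P(outcome | unexposed) = 601/1886 = 0.31866
Under exogeneity and monotonicity, PS = (p₁ − p₀) / (1 − p₀).
PS = (0.66477 − 0.31866) / (1 − 0.31866) = 0.34611 / 0.68134 ≈ 0.5080

PS ≈ 0.508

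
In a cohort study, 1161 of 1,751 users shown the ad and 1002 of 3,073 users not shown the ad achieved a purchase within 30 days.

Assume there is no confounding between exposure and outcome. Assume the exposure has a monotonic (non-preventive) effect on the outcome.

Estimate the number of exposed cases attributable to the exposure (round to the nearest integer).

about 590 cases

p₁ = P(outcome | exposed) = 1161/1751 = 0.66305
p₀ = P(outcome | unexposed) = 1002/3073 = 0.32607
PN = (p₁ − p₀)/p₁ = (0.66305 − 0.32607) / 0.66305 ≈ 0.50823.
Attributable cases ≈ PN × (exposed cases) = 0.50823 × 1161 ≈ 590.06.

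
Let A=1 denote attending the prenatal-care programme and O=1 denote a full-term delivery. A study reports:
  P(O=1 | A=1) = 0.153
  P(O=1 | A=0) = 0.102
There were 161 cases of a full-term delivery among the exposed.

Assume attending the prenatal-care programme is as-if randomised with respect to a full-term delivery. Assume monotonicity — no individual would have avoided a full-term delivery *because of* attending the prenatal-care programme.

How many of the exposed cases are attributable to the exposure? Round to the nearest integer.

about 54 cases

Let p₁ = 0.153, p₀ = 0.102.
PN = (p₁ − p₀)/p₁ = (0.153 − 0.102) / 0.153 ≈ 0.33333.
Attributable cases ≈ PN × (exposed cases) = 0.33333 × 161 ≈ 53.67.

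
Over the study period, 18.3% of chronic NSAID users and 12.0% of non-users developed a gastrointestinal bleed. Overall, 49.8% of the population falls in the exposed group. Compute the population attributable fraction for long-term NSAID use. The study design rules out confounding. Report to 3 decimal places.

PAF ≈ 0.207

p₁ = 0.183, p₀ = 0.12.
Overall risk P(Y=1) = π·p₁ + (1−π)·p₀ = 0.498×0.183 + 0.502×0.12 = 0.15137.
Under exogeneity, PAF = [P(Y=1) − p₀] / P(Y=1).
PAF = (0.15137 − 0.12) / 0.15137 ≈ 0.2073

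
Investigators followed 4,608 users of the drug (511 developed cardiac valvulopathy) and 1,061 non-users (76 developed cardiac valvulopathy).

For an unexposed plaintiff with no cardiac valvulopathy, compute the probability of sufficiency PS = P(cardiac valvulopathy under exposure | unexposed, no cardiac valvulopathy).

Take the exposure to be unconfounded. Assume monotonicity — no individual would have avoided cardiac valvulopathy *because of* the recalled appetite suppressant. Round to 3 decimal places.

PS ≈ 0.042

p₁ = P(outcome | exposed) = 511/4608 = 0.11089
p₀ = P(outcome | unexposed) = 76/1061 = 0.071631
Under exogeneity and monotonicity, PS = (p₁ − p₀) / (1 − p₀).
PS = (0.11089 − 0.071631) / (1 − 0.071631) = 0.039264 / 0.92837 ≈ 0.0423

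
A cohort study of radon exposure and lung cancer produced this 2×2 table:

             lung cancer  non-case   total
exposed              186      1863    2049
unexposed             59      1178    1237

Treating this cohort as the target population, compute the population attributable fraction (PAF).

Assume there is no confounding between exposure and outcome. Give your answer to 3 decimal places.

p₁ = P(outcome | exposed) = 186/2049 = 0.090776
p₀ = P(outcome | unexposed) = 59/1237 = 0.047696
Exposure prevalence π = 2049/3286 = 0.62355; overall risk P(Y=1) = 0.074559.
Under exogeneity, PAF = [P(Y=1) − p₀]/P(Y=1).
PAF = (0.074559 − 0.047696) / 0.074559 ≈ 0.3603

PAF ≈ 0.360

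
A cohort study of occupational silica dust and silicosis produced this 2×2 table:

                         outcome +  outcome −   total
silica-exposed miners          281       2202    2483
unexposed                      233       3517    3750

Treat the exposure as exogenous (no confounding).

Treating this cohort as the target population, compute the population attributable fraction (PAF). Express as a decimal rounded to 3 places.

p₁ = P(outcome | exposed) = 281/2483 = 0.11317
p₀ = P(outcome | unexposed) = 233/3750 = 0.062133
Exposure prevalence π = 2483/6233 = 0.39836; overall risk P(Y=1) = 0.082464.
Under exogeneity, PAF = [P(Y=1) − p₀]/P(Y=1).
PAF = (0.082464 − 0.062133) / 0.082464 ≈ 0.2465

PAF ≈ 0.247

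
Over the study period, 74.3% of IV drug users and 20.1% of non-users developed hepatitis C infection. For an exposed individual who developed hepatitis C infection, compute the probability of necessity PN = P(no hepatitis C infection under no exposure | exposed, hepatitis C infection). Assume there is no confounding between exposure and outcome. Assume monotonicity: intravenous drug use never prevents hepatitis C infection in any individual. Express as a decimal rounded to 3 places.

p₁ = 0.743, p₀ = 0.201.
Under exogeneity and monotonicity, PN = (p₁ − p₀) / p₁.
PN = (0.743 − 0.201) / 0.743 = 0.542 / 0.743 ≈ 0.7295

PN ≈ 0.729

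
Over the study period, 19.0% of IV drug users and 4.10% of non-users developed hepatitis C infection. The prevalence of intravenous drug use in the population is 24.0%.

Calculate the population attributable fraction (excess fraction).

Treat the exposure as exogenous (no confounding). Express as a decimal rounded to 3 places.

PAF ≈ 0.466

p₁ = 0.19, p₀ = 0.041.
Overall risk P(Y=1) = π·p₁ + (1−π)·p₀ = 0.24×0.19 + 0.76×0.041 = 0.07676.
Under exogeneity, PAF = [P(Y=1) − p₀] / P(Y=1).
PAF = (0.07676 − 0.041) / 0.07676 ≈ 0.4659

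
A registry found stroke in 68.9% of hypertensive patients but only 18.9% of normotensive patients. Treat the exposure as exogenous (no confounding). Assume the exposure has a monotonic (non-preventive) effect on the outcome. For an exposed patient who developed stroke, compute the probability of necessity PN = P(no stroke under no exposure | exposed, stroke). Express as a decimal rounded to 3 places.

p₁ = 0.689, p₀ = 0.189.
Under exogeneity and monotonicity, PN = (p₁ − p₀) / p₁.
PN = (0.689 − 0.189) / 0.689 = 0.5 / 0.689 ≈ 0.7257

PN ≈ 0.726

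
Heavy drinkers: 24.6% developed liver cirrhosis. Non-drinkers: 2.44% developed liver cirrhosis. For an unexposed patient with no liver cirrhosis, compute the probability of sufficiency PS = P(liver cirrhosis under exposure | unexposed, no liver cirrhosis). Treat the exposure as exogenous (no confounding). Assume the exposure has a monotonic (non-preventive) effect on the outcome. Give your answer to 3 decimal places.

p₁ = 0.246, p₀ = 0.0244.
Under exogeneity and monotonicity, PS = (p₁ − p₀) / (1 − p₀).
PS = (0.246 − 0.0244) / (1 − 0.0244) = 0.2216 / 0.9756 ≈ 0.2271

PS ≈ 0.227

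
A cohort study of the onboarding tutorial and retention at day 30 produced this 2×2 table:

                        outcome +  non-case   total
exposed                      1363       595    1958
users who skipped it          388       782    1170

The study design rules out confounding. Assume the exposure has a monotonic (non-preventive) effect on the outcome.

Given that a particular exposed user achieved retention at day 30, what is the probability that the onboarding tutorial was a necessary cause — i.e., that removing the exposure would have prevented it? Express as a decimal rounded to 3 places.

p₁ = P(outcome | exposed) = 1363/1958 = 0.69612
p₀ = P(outcome | unexposed) = 388/1170 = 0.33162
Under exogeneity and monotonicity, PN = (p₁ − p₀) / p₁.
PN = (0.69612 − 0.33162) / 0.69612 = 0.36449 / 0.69612 ≈ 0.5236

PN ≈ 0.524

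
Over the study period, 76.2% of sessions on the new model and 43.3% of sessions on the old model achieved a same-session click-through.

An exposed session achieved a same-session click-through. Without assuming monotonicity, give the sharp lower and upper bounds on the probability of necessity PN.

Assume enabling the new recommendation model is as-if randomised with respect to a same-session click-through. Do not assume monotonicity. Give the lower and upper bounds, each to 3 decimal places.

p₁ = 0.762, p₀ = 0.433.
Under exogeneity alone the bounds on PN are max{0,(p₁−p₀)/p₁} ≤ PN ≤ min{1,(1−p₀)/p₁}.
  lower = (p₁ − p₀)/p₁ = 0.329 / 0.762 ≈ 0.4318
  upper = min{1, (1 − p₀)/p₁} = 0.567 / 0.762 ≈ 0.7441

0.432 ≤ PN ≤ 0.744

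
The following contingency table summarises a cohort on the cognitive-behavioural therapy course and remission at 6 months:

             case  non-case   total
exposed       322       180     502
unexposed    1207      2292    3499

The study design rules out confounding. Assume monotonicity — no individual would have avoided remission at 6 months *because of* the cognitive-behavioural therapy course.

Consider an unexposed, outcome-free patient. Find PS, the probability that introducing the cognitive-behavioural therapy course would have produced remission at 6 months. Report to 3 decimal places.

p₁ = P(outcome | exposed) = 322/502 = 0.64143
p₀ = P(outcome | unexposed) = 1207/3499 = 0.34496
Under exogeneity and monotonicity, PS = (p₁ − p₀) / (1 − p₀).
PS = (0.64143 − 0.34496) / (1 − 0.34496) = 0.29648 / 0.65504 ≈ 0.4526

PS ≈ 0.453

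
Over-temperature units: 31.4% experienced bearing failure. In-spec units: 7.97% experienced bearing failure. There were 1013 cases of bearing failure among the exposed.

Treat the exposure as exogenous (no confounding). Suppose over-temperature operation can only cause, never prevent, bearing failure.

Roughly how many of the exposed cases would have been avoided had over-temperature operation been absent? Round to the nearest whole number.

about 756 cases

p₁ = 0.314, p₀ = 0.0797.
PN = (p₁ − p₀)/p₁ = (0.314 − 0.0797) / 0.314 ≈ 0.74618.
Attributable cases ≈ PN × (exposed cases) = 0.74618 × 1013 ≈ 755.88.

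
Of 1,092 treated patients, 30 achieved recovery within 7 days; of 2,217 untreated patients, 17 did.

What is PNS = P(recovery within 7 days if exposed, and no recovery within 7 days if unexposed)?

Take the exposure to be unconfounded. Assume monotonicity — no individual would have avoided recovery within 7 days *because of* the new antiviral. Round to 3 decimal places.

PNS ≈ 0.020

p₁ = P(outcome | exposed) = 30/1092 = 0.027473
p₀ = P(outcome | unexposed) = 17/2217 = 0.007668
Under exogeneity and monotonicity, PNS = p₁ − p₀.
PNS = 0.027473 − 0.007668 = 0.019805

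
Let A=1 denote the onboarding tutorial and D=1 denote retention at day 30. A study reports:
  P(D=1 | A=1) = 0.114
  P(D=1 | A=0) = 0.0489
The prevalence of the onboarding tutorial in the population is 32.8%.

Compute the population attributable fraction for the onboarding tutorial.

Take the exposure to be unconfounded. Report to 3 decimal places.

Let p₁ = 0.114, p₀ = 0.0489.
Overall risk P(Y=1) = π·p₁ + (1−π)·p₀ = 0.328×0.114 + 0.672×0.0489 = 0.070253.
Under exogeneity, PAF = [P(Y=1) − p₀] / P(Y=1).
PAF = (0.070253 − 0.0489) / 0.070253 ≈ 0.3039

PAF ≈ 0.304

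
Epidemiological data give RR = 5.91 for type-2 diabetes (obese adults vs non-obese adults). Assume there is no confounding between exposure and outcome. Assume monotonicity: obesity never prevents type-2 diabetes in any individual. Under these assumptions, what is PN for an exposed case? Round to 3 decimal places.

Under exogeneity and monotonicity, PN = (RR − 1) / RR = 1 − 1/RR.
PN = (5.91 − 1) / 5.91 = 4.91 / 5.91 ≈ 0.8308

PN ≈ 0.831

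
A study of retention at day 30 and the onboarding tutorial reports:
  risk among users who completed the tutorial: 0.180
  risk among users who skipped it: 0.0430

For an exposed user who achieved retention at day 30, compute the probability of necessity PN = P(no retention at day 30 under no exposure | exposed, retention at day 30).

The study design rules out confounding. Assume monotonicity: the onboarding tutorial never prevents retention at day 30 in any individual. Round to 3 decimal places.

PN ≈ 0.761

Let p₁ = 0.18, p₀ = 0.043.
Under exogeneity and monotonicity, PN = (p₁ − p₀) / p₁.
PN = (0.18 − 0.043) / 0.18 = 0.137 / 0.18 ≈ 0.7611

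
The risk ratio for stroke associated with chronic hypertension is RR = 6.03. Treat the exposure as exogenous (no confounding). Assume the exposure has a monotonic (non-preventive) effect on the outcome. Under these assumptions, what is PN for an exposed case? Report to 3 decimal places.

PN ≈ 0.834

Under exogeneity and monotonicity, PN = (RR − 1) / RR = 1 − 1/RR.
PN = (6.03 − 1) / 6.03 = 5.03 / 6.03 ≈ 0.8342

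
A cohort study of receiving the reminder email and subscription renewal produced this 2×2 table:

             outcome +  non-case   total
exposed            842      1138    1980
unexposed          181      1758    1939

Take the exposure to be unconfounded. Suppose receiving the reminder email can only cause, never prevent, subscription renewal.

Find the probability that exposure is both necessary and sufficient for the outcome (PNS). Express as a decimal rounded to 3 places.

p₁ = P(outcome | exposed) = 842/1980 = 0.42525
p₀ = P(outcome | unexposed) = 181/1939 = 0.093347
Under exogeneity and monotonicity, PNS = p₁ − p₀.
PNS = 0.42525 − 0.093347 = 0.33191

PNS ≈ 0.332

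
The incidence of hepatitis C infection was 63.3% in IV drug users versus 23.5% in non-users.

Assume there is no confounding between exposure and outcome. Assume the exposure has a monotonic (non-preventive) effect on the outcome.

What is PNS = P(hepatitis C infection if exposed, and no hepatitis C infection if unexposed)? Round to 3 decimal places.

PNS ≈ 0.398

p₁ = 0.633, p₀ = 0.235.
Under exogeneity and monotonicity, PNS = p₁ − p₀.
PNS = 0.633 − 0.235 = 0.398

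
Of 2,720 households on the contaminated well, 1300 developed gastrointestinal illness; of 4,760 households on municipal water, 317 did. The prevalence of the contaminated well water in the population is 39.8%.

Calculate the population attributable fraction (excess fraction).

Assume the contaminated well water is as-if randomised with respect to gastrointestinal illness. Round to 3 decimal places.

p₁ = P(outcome | exposed) = 1300/2720 = 0.47794
p₀ = P(outcome | unexposed) = 317/4760 = 0.066597
Overall risk P(Y=1) = π·p₁ + (1−π)·p₀ = 0.398×0.47794 + 0.602×0.066597 = 0.23031.
Under exogeneity, PAF = [P(Y=1) − p₀] / P(Y=1).
PAF = (0.23031 − 0.066597) / 0.23031 ≈ 0.7108

PAF ≈ 0.711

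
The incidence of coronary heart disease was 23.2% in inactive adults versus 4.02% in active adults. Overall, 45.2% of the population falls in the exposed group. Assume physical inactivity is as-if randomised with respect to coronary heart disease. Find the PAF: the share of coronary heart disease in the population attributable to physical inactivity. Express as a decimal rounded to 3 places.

PAF ≈ 0.683

p₁ = 0.232, p₀ = 0.0402.
Overall risk P(Y=1) = π·p₁ + (1−π)·p₀ = 0.452×0.232 + 0.548×0.0402 = 0.12689.
Under exogeneity, PAF = [P(Y=1) − p₀] / P(Y=1).
PAF = (0.12689 − 0.0402) / 0.12689 ≈ 0.6832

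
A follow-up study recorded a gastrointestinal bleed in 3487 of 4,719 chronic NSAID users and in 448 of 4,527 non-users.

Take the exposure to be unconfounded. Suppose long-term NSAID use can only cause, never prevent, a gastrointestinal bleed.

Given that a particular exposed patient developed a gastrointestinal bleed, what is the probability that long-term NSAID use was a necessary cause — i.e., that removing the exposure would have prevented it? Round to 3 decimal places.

p₁ = P(outcome | exposed) = 3487/4719 = 0.73893
p₀ = P(outcome | unexposed) = 448/4527 = 0.098962
Under exogeneity and monotonicity, PN = (p₁ − p₀) / p₁.
PN = (0.73893 − 0.098962) / 0.73893 = 0.63997 / 0.73893 ≈ 0.8661

PN ≈ 0.866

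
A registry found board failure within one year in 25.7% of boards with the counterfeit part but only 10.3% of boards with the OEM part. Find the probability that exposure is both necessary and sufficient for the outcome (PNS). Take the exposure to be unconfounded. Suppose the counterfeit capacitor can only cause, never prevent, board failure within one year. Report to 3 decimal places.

PNS ≈ 0.154

p₁ = 0.257, p₀ = 0.103.
Under exogeneity and monotonicity, PNS = p₁ − p₀.
PNS = 0.257 − 0.103 = 0.154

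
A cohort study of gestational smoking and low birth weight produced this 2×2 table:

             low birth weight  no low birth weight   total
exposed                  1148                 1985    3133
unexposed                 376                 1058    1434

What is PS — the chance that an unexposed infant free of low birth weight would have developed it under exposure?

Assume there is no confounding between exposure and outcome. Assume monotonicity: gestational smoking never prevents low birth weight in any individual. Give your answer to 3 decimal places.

p₁ = P(outcome | exposed) = 1148/3133 = 0.36642
p₀ = P(outcome | unexposed) = 376/1434 = 0.2622
Under exogeneity and monotonicity, PS = (p₁ − p₀)/(1 − p₀).
PS = (0.36642 − 0.2622) / 0.7378 ≈ 0.1413

PS ≈ 0.141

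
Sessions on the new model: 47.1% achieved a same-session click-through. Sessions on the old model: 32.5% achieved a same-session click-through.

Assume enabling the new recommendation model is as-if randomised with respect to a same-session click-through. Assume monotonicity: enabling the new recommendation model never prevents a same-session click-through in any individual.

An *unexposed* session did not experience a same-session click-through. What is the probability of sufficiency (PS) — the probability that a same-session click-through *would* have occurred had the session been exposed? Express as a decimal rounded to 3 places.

p₁ = 0.471, p₀ = 0.325.
Under exogeneity and monotonicity, PS = (p₁ − p₀) / (1 − p₀).
PS = (0.471 − 0.325) / (1 − 0.325) = 0.146 / 0.675 ≈ 0.2163

PS ≈ 0.216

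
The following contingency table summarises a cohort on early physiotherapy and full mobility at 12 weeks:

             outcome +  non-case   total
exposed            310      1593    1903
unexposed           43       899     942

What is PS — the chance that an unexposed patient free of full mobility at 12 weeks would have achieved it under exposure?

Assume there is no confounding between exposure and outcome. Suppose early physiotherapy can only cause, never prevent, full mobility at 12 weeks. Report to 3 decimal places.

p₁ = P(outcome | exposed) = 310/1903 = 0.1629
p₀ = P(outcome | unexposed) = 43/942 = 0.045648
Under exogeneity and monotonicity, PS = (p₁ − p₀)/(1 − p₀).
PS = (0.1629 − 0.045648) / 0.95435 ≈ 0.1229

PS ≈ 0.123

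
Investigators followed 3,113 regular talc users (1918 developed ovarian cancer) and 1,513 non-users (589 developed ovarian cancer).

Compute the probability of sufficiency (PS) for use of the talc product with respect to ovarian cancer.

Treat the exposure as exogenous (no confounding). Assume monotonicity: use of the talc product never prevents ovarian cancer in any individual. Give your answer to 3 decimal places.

PS ≈ 0.371

p₁ = P(outcome | exposed) = 1918/3113 = 0.61613
p₀ = P(outcome | unexposed) = 589/1513 = 0.38929
Under exogeneity and monotonicity, PS = (p₁ − p₀) / (1 − p₀).
PS = (0.61613 − 0.38929) / (1 − 0.38929) = 0.22683 / 0.61071 ≈ 0.3714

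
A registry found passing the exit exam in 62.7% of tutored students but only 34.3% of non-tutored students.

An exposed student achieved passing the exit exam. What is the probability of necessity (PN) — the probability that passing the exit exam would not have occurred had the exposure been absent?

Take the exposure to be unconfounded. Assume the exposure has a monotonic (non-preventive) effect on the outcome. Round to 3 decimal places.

p₁ = 0.627, p₀ = 0.343.
Under exogeneity and monotonicity, PN = (p₁ − p₀) / p₁.
PN = (0.627 − 0.343) / 0.627 = 0.284 / 0.627 ≈ 0.4530

PN ≈ 0.453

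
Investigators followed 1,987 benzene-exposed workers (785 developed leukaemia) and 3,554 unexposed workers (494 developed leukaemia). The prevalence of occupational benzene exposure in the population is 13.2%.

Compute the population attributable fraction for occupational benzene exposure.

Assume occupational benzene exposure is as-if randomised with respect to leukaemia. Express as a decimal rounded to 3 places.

PAF ≈ 0.196

p₁ = P(outcome | exposed) = 785/1987 = 0.39507
p₀ = P(outcome | unexposed) = 494/3554 = 0.139
Overall risk P(Y=1) = π·p₁ + (1−π)·p₀ = 0.132×0.39507 + 0.868×0.139 = 0.1728.
Under exogeneity, PAF = [P(Y=1) − p₀] / P(Y=1).
PAF = (0.1728 − 0.139) / 0.1728 ≈ 0.1956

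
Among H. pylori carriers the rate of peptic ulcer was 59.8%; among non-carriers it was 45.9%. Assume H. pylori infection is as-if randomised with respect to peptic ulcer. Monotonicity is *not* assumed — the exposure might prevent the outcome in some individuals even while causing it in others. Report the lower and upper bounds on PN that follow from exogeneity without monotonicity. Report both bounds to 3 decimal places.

p₁ = 0.598, p₀ = 0.459.
Under exogeneity alone the bounds on PN are max{0,(p₁−p₀)/p₁} ≤ PN ≤ min{1,(1−p₀)/p₁}.
  lower = (p₁ − p₀)/p₁ = 0.139 / 0.598 ≈ 0.2324
  upper = min{1, (1 − p₀)/p₁} = 0.541 / 0.598 ≈ 0.9047

0.232 ≤ PN ≤ 0.905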